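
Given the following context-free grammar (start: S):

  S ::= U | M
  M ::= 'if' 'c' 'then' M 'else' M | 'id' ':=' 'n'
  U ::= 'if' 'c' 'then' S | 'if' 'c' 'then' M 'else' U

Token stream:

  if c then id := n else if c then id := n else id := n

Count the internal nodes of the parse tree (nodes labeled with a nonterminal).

[S [M if c then [M id := n] else [M if c then [M id := n] else [M id := n]]]]

6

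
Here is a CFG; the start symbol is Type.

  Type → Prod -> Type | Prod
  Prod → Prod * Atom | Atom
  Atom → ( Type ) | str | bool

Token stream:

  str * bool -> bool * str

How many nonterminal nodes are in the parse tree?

10

[Type [Prod [Prod [Atom str]] * [Atom bool]] -> [Type [Prod [Prod [Atom bool]] * [Atom str]]]]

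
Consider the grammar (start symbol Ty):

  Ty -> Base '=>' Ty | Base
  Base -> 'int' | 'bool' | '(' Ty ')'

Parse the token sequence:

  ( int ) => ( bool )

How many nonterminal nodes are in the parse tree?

8

[Ty [Base ( [Ty [Base int]] )] => [Ty [Base ( [Ty [Base bool]] )]]]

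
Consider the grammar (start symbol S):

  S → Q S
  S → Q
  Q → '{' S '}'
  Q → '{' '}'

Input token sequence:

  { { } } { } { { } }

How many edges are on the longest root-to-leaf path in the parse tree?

[S [Q { [S [Q { }]] }] [S [Q { }] [S [Q { [S [Q { }]] }]]]]

6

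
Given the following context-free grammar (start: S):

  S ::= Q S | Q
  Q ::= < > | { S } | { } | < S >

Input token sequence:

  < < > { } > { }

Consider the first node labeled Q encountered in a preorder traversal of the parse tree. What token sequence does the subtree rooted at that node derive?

< < > { } >

[S [Q < [S [Q < >] [S [Q { }]]] >] [S [Q { }]]]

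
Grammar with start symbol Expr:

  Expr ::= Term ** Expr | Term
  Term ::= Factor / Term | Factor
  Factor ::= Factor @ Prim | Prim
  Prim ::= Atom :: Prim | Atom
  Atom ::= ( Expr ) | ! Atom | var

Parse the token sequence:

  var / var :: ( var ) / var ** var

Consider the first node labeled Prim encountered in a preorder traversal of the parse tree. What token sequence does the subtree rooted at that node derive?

[Expr [Term [Factor [Prim [Atom var]]] / [Term [Factor [Prim [Atom var] :: [Prim [Atom ( [Expr [Term [Factor [Prim [Atom var]]]]] )]]]] / [Term [Factor [Prim [Atom var]]]]]] ** [Expr [Term [Factor [Prim [Atom var]]]]]]

var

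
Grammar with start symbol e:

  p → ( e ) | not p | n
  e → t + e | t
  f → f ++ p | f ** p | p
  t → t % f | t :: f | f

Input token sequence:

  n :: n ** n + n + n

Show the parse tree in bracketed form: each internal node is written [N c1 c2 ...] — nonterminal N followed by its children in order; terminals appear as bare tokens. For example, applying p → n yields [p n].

[e [t [t [f [p n]]] :: [f [f [p n]] ** [p n]]] + [e [t [f [p n]]] + [e [t [f [p n]]]]]]

e
t + e
t :: f + e
f :: f + e
p :: f + e
n :: f + e
n :: f ** p + e
n :: p ** p + e
n :: n ** p + e
n :: n ** n + e
n :: n ** n + t + e
n :: n ** n + f + e
n :: n ** n + p + e
n :: n ** n + n + e
n :: n ** n + n + t
n :: n ** n + n + f
n :: n ** n + n + p
n :: n ** n + n + n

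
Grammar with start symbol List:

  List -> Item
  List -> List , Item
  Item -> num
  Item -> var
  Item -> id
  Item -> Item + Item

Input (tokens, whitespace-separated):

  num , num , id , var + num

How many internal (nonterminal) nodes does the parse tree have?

10

[List [List [List [List [Item num]] , [Item num]] , [Item id]] , [Item [Item var] + [Item num]]]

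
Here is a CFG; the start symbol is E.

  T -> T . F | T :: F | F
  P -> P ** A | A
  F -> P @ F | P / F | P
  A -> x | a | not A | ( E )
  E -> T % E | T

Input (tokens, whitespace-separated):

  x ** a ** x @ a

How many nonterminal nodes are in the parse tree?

[E [T [F [P [P [P [A x]] ** [A a]] ** [A x]] @ [F [P [A a]]]]]]

12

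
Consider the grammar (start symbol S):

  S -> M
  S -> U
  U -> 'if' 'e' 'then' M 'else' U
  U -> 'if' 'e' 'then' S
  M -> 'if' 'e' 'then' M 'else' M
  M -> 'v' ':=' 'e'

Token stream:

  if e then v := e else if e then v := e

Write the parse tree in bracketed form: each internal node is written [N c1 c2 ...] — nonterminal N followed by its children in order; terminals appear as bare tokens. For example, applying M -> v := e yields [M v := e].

S
U
if e then M else U
if e then v := e else U
if e then v := e else if e then S
if e then v := e else if e then M
if e then v := e else if e then v := e

[S [U if e then [M v := e] else [U if e then [S [M v := e]]]]]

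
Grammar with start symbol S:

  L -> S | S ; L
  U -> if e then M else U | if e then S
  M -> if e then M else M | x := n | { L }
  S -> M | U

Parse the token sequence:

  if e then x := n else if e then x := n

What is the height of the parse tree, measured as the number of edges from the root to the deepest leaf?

[S [U if e then [M x := n] else [U if e then [S [M x := n]]]]]

5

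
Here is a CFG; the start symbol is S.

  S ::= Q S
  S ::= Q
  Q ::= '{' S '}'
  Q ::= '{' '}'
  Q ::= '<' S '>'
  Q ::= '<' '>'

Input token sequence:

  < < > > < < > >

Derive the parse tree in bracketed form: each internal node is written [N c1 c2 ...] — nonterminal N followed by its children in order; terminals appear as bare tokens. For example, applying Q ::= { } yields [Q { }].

S
Q S
< S > S
< Q > S
< < > > S
< < > > Q
< < > > < S >
< < > > < Q >
< < > > < < > >

[S [Q < [S [Q < >]] >] [S [Q < [S [Q < >]] >]]]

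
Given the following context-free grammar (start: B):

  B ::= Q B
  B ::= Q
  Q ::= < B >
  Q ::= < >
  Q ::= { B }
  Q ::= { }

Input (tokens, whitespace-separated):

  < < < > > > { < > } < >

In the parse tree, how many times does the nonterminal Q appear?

[B [Q < [B [Q < [B [Q < >]] >]] >] [B [Q { [B [Q < >]] }] [B [Q < >]]]]

6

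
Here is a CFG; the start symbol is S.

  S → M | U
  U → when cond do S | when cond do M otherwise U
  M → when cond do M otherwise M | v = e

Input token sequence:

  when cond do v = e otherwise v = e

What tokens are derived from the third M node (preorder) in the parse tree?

[S [M when cond do [M v = e] otherwise [M v = e]]]

v = e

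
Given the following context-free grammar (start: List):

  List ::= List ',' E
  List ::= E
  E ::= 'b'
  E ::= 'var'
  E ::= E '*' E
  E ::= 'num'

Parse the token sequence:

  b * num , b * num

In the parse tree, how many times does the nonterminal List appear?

[List [List [E [E b] * [E num]]] , [E [E b] * [E num]]]

2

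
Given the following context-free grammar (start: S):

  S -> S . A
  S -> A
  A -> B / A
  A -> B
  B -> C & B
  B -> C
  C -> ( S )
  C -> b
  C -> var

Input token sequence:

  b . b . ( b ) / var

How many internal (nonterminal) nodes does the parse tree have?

19

[S [S [S [A [B [C b]]]] . [A [B [C b]]]] . [A [B [C ( [S [A [B [C b]]]] )]] / [A [B [C var]]]]]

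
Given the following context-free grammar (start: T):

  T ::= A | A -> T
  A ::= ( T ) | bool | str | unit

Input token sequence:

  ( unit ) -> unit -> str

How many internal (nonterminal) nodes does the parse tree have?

[T [A ( [T [A unit]] )] -> [T [A unit] -> [T [A str]]]]

8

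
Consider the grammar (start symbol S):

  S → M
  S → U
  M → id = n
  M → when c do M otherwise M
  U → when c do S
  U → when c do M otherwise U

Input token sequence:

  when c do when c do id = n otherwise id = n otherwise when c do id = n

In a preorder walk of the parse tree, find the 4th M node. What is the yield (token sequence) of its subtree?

[S [U when c do [M when c do [M id = n] otherwise [M id = n]] otherwise [U when c do [S [M id = n]]]]]

id = n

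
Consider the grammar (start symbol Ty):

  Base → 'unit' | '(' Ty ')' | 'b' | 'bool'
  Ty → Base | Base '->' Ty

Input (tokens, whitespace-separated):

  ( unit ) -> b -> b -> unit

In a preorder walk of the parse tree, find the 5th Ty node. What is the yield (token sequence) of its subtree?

[Ty [Base ( [Ty [Base unit]] )] -> [Ty [Base b] -> [Ty [Base b] -> [Ty [Base unit]]]]]

unit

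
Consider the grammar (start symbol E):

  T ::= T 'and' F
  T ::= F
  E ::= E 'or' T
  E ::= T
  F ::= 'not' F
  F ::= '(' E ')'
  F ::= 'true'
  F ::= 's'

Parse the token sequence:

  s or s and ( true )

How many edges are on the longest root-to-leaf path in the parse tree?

[E [E [T [F s]]] or [T [T [F s]] and [F ( [E [T [F true]]] )]]]

6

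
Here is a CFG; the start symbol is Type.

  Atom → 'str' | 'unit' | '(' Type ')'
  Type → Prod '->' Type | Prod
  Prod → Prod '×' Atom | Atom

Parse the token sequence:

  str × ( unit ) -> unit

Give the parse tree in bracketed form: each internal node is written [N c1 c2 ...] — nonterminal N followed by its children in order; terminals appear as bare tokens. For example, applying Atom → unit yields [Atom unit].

Type
Prod -> Type
Prod × Atom -> Type
Atom × Atom -> Type
str × Atom -> Type
str × ( Type ) -> Type
str × ( Prod ) -> Type
str × ( Atom ) -> Type
str × ( unit ) -> Type
str × ( unit ) -> Prod
str × ( unit ) -> Atom
str × ( unit ) -> unit

[Type [Prod [Prod [Atom str]] × [Atom ( [Type [Prod [Atom unit]]] )]] -> [Type [Prod [Atom unit]]]]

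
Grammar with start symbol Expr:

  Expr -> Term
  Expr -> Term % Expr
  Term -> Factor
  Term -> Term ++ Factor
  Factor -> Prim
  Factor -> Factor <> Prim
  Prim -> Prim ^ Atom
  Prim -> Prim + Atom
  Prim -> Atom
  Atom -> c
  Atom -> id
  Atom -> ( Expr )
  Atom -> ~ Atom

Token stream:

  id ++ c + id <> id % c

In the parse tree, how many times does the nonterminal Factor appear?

[Expr [Term [Term [Factor [Prim [Atom id]]]] ++ [Factor [Factor [Prim [Prim [Atom c]] + [Atom id]]] <> [Prim [Atom id]]]] % [Expr [Term [Factor [Prim [Atom c]]]]]]

4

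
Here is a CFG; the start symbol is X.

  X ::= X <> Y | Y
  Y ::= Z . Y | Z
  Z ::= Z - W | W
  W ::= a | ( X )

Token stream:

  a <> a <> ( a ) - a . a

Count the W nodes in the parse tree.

[X [X [X [Y [Z [W a]]]] <> [Y [Z [W a]]]] <> [Y [Z [Z [W ( [X [Y [Z [W a]]]] )]] - [W a]] . [Y [Z [W a]]]]]

6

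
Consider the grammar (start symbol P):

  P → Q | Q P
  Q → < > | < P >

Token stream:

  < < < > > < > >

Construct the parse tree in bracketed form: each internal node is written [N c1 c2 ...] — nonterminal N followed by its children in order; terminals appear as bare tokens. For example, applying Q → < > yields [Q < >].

P
Q
< P >
< Q P >
< < P > P >
< < Q > P >
< < < > > P >
< < < > > Q >
< < < > > < > >

[P [Q < [P [Q < [P [Q < >]] >] [P [Q < >]]] >]]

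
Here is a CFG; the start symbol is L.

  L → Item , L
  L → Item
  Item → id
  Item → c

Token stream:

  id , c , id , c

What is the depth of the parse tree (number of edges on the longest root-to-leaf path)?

5

[L [Item id] , [L [Item c] , [L [Item id] , [L [Item c]]]]]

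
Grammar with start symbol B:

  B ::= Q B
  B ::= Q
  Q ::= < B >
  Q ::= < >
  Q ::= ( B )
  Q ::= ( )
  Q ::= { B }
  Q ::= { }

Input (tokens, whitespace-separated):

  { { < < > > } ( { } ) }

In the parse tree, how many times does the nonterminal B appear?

[B [Q { [B [Q { [B [Q < [B [Q < >]] >]] }] [B [Q ( [B [Q { }]] )]]] }]]

6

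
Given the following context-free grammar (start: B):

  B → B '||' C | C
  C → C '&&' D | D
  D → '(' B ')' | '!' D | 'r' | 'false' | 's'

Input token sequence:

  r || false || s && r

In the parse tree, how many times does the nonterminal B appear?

[B [B [B [C [D r]]] || [C [D false]]] || [C [C [D s]] && [D r]]]

3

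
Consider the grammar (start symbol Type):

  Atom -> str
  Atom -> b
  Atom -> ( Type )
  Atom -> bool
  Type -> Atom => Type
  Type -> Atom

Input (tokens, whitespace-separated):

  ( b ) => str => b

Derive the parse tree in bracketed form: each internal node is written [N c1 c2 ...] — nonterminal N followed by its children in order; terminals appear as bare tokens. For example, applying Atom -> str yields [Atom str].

[Type [Atom ( [Type [Atom b]] )] => [Type [Atom str] => [Type [Atom b]]]]

Type
Atom => Type
( Type ) => Type
( Atom ) => Type
( b ) => Type
( b ) => Atom => Type
( b ) => str => Type
( b ) => str => Atom
( b ) => str => b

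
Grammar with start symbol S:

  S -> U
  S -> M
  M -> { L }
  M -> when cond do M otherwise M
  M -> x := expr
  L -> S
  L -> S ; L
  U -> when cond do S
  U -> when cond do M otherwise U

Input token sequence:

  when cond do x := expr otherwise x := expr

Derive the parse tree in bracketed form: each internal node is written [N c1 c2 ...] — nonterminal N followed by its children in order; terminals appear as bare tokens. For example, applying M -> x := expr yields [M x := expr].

S
M
when cond do M otherwise M
when cond do x := expr otherwise M
when cond do x := expr otherwise x := expr

[S [M when cond do [M x := expr] otherwise [M x := expr]]]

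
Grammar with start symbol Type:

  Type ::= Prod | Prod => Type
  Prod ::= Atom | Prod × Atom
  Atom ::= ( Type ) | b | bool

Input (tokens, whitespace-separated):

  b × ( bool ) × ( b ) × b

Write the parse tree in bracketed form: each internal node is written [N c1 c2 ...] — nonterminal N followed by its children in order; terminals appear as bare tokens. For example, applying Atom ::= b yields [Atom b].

Type
Prod
Prod × Atom
Prod × Atom × Atom
Prod × Atom × Atom × Atom
Atom × Atom × Atom × Atom
b × Atom × Atom × Atom
b × ( Type ) × Atom × Atom
b × ( Prod ) × Atom × Atom
b × ( Atom ) × Atom × Atom
b × ( bool ) × Atom × Atom
b × ( bool ) × ( Type ) × Atom
b × ( bool ) × ( Prod ) × Atom
b × ( bool ) × ( Atom ) × Atom
b × ( bool ) × ( b ) × Atom
b × ( bool ) × ( b ) × b

[Type [Prod [Prod [Prod [Prod [Atom b]] × [Atom ( [Type [Prod [Atom bool]]] )]] × [Atom ( [Type [Prod [Atom b]]] )]] × [Atom b]]]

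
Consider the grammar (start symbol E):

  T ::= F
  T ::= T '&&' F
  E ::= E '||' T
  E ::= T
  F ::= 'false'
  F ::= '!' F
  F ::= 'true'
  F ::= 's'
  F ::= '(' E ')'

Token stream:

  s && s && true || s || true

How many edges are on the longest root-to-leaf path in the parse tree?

7

[E [E [E [T [T [T [F s]] && [F s]] && [F true]]] || [T [F s]]] || [T [F true]]]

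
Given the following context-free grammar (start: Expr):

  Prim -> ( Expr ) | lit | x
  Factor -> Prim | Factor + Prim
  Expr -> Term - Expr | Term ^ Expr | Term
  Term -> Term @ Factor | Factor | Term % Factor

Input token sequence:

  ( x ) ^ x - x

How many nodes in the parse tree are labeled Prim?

4

[Expr [Term [Factor [Prim ( [Expr [Term [Factor [Prim x]]]] )]]] ^ [Expr [Term [Factor [Prim x]]] - [Expr [Term [Factor [Prim x]]]]]]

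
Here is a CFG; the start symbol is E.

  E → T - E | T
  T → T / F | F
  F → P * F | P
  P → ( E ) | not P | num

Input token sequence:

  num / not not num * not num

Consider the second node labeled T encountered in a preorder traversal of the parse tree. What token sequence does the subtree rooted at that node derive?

num

[E [T [T [F [P num]]] / [F [P not [P not [P num]]] * [F [P not [P num]]]]]]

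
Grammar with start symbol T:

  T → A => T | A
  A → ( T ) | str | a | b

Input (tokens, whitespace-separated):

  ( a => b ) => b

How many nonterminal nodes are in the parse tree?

8

[T [A ( [T [A a] => [T [A b]]] )] => [T [A b]]]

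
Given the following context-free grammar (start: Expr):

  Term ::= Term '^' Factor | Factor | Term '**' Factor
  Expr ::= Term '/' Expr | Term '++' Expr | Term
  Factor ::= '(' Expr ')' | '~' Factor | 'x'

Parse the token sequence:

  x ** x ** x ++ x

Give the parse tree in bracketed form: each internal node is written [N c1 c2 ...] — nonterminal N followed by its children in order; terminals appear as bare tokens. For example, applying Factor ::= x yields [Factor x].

[Expr [Term [Term [Term [Factor x]] ** [Factor x]] ** [Factor x]] ++ [Expr [Term [Factor x]]]]

Expr
Term ++ Expr
Term ** Factor ++ Expr
Term ** Factor ** Factor ++ Expr
Factor ** Factor ** Factor ++ Expr
x ** Factor ** Factor ++ Expr
x ** x ** Factor ++ Expr
x ** x ** x ++ Expr
x ** x ** x ++ Term
x ** x ** x ++ Factor
x ** x ** x ++ x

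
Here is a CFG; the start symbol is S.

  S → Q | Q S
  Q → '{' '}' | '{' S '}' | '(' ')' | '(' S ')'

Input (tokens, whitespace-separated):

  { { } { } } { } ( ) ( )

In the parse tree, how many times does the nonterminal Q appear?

[S [Q { [S [Q { }] [S [Q { }]]] }] [S [Q { }] [S [Q ( )] [S [Q ( )]]]]]

6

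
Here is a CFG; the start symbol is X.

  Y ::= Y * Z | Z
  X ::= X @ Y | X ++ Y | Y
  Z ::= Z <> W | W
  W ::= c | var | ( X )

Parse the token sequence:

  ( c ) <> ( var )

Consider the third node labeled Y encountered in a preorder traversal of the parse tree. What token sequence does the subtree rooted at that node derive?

var

[X [Y [Z [Z [W ( [X [Y [Z [W c]]]] )]] <> [W ( [X [Y [Z [W var]]]] )]]]]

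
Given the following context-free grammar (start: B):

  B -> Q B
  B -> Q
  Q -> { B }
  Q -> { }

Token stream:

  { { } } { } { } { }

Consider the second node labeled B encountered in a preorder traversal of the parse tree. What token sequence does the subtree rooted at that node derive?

[B [Q { [B [Q { }]] }] [B [Q { }] [B [Q { }] [B [Q { }]]]]]

{ }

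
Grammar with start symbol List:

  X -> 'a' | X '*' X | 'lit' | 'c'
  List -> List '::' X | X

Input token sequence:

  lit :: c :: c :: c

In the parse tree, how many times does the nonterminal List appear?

4

[List [List [List [List [X lit]] :: [X c]] :: [X c]] :: [X c]]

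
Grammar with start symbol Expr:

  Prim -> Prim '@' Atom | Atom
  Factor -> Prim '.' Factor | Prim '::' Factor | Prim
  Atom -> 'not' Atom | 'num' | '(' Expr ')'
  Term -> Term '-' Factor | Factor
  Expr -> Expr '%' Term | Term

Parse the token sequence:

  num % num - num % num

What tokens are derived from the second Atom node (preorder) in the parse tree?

[Expr [Expr [Expr [Term [Factor [Prim [Atom num]]]]] % [Term [Term [Factor [Prim [Atom num]]]] - [Factor [Prim [Atom num]]]]] % [Term [Factor [Prim [Atom num]]]]]

num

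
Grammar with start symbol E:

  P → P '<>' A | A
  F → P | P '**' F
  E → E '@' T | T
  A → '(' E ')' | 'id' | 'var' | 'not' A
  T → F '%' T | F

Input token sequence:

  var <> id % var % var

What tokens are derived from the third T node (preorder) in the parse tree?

[E [T [F [P [P [A var]] <> [A id]]] % [T [F [P [A var]]] % [T [F [P [A var]]]]]]]

var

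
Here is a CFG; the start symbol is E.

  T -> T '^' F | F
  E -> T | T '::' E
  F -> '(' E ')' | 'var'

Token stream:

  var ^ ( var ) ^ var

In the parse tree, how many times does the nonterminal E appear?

2

[E [T [T [T [F var]] ^ [F ( [E [T [F var]]] )]] ^ [F var]]]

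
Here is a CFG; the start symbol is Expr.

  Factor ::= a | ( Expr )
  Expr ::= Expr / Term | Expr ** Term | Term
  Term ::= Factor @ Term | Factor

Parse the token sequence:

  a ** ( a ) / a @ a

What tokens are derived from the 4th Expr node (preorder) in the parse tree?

[Expr [Expr [Expr [Term [Factor a]]] ** [Term [Factor ( [Expr [Term [Factor a]]] )]]] / [Term [Factor a] @ [Term [Factor a]]]]

a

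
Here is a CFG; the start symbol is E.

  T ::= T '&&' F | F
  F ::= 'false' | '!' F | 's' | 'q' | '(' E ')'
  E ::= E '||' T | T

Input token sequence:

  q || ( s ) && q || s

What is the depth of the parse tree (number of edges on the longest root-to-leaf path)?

8

[E [E [E [T [F q]]] || [T [T [F ( [E [T [F s]]] )]] && [F q]]] || [T [F s]]]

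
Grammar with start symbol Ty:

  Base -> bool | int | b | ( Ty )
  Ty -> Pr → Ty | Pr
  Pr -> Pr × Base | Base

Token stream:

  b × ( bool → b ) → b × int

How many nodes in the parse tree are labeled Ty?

[Ty [Pr [Pr [Base b]] × [Base ( [Ty [Pr [Base bool]] → [Ty [Pr [Base b]]]] )]] → [Ty [Pr [Pr [Base b]] × [Base int]]]]

4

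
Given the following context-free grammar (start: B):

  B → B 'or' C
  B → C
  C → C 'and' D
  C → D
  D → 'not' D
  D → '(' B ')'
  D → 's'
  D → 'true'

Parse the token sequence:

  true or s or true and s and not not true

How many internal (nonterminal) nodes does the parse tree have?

[B [B [B [C [D true]]] or [C [D s]]] or [C [C [C [D true]] and [D s]] and [D not [D not [D true]]]]]

15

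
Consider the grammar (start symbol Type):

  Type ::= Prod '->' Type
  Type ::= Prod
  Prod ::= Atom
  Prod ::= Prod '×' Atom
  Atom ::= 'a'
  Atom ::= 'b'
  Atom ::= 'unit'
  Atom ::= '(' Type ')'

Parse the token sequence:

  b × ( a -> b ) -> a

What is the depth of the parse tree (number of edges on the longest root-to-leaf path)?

[Type [Prod [Prod [Atom b]] × [Atom ( [Type [Prod [Atom a]] -> [Type [Prod [Atom b]]]] )]] -> [Type [Prod [Atom a]]]]

7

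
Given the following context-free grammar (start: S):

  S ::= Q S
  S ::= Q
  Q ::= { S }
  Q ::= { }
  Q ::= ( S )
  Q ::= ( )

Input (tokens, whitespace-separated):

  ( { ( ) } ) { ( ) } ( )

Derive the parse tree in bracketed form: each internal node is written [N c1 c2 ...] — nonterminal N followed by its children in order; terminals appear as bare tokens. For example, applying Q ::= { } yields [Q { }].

S
Q S
( S ) S
( Q ) S
( { S } ) S
( { Q } ) S
( { ( ) } ) S
( { ( ) } ) Q S
( { ( ) } ) { S } S
( { ( ) } ) { Q } S
( { ( ) } ) { ( ) } S
( { ( ) } ) { ( ) } Q
( { ( ) } ) { ( ) } ( )

[S [Q ( [S [Q { [S [Q ( )]] }]] )] [S [Q { [S [Q ( )]] }] [S [Q ( )]]]]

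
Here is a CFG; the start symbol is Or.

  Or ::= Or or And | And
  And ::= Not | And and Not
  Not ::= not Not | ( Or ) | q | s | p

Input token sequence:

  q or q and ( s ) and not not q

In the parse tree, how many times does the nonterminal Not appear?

[Or [Or [And [Not q]]] or [And [And [And [Not q]] and [Not ( [Or [And [Not s]]] )]] and [Not not [Not not [Not q]]]]]

7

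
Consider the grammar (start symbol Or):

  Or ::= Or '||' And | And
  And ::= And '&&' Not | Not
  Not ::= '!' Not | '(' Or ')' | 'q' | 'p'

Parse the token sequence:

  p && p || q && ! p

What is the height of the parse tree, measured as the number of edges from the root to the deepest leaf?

5

[Or [Or [And [And [Not p]] && [Not p]]] || [And [And [Not q]] && [Not ! [Not p]]]]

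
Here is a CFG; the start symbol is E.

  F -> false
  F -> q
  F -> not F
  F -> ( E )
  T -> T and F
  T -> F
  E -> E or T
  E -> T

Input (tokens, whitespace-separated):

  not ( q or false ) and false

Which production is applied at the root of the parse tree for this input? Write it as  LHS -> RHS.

E -> T

[E [T [T [F not [F ( [E [E [T [F q]]] or [T [F false]]] )]]] and [F false]]]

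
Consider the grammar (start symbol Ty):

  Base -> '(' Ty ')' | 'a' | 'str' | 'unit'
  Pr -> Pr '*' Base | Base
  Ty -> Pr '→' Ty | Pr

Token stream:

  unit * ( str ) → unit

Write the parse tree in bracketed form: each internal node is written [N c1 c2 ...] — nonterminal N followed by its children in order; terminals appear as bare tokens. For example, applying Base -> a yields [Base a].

[Ty [Pr [Pr [Base unit]] * [Base ( [Ty [Pr [Base str]]] )]] → [Ty [Pr [Base unit]]]]

Ty
Pr → Ty
Pr * Base → Ty
Base * Base → Ty
unit * Base → Ty
unit * ( Ty ) → Ty
unit * ( Pr ) → Ty
unit * ( Base ) → Ty
unit * ( str ) → Ty
unit * ( str ) → Pr
unit * ( str ) → Base
unit * ( str ) → unit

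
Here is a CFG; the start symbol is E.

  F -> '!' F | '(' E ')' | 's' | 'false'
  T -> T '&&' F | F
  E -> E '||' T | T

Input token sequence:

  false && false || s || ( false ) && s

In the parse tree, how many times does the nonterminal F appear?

[E [E [E [T [T [F false]] && [F false]]] || [T [F s]]] || [T [T [F ( [E [T [F false]]] )]] && [F s]]]

6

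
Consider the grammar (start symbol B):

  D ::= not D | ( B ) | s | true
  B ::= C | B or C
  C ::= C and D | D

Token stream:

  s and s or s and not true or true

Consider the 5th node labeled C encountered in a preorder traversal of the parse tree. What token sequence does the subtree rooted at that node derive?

true

[B [B [B [C [C [D s]] and [D s]]] or [C [C [D s]] and [D not [D true]]]] or [C [D true]]]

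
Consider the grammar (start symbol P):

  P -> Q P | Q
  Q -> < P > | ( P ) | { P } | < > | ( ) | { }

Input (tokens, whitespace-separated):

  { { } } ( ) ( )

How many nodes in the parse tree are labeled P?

[P [Q { [P [Q { }]] }] [P [Q ( )] [P [Q ( )]]]]

4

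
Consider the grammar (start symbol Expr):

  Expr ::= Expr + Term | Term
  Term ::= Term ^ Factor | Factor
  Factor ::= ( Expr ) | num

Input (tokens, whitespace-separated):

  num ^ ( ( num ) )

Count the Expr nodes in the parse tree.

3

[Expr [Term [Term [Factor num]] ^ [Factor ( [Expr [Term [Factor ( [Expr [Term [Factor num]]] )]]] )]]]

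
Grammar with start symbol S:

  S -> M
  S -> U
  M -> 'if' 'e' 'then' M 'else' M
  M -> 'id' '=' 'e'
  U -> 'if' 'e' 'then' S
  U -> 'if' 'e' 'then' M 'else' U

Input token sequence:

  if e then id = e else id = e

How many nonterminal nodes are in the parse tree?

[S [M if e then [M id = e] else [M id = e]]]

4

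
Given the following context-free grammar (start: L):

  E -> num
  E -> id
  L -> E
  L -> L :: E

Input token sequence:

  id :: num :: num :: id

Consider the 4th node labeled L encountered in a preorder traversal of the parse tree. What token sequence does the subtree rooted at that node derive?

id

[L [L [L [L [E id]] :: [E num]] :: [E num]] :: [E id]]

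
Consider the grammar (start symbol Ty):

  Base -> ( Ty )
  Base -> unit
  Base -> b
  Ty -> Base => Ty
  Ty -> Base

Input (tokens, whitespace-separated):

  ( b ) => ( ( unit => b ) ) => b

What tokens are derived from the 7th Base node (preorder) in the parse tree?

[Ty [Base ( [Ty [Base b]] )] => [Ty [Base ( [Ty [Base ( [Ty [Base unit] => [Ty [Base b]]] )]] )] => [Ty [Base b]]]]

b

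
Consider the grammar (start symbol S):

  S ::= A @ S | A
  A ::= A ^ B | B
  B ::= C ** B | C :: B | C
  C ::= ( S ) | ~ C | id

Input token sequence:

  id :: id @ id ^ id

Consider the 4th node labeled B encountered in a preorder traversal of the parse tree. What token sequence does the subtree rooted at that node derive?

id

[S [A [B [C id] :: [B [C id]]]] @ [S [A [A [B [C id]]] ^ [B [C id]]]]]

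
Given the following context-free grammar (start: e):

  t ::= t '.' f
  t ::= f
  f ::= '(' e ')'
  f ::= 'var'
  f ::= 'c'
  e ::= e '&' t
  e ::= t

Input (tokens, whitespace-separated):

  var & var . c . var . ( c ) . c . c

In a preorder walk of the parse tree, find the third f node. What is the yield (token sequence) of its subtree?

[e [e [t [f var]]] & [t [t [t [t [t [t [f var]] . [f c]] . [f var]] . [f ( [e [t [f c]]] )]] . [f c]] . [f c]]]

c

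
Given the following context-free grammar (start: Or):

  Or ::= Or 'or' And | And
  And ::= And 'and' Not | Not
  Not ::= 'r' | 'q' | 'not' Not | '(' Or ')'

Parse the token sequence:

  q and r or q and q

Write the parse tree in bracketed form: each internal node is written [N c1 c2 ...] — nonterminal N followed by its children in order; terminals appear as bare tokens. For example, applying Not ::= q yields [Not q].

Or
Or or And
And or And
And and Not or And
Not and Not or And
q and Not or And
q and r or And
q and r or And and Not
q and r or Not and Not
q and r or q and Not
q and r or q and q

[Or [Or [And [And [Not q]] and [Not r]]] or [And [And [Not q]] and [Not q]]]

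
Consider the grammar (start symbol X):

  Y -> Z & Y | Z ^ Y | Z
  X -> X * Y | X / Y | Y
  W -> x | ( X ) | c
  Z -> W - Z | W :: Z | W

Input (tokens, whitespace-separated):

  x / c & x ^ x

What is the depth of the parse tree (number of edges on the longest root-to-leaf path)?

[X [X [Y [Z [W x]]]] / [Y [Z [W c]] & [Y [Z [W x]] ^ [Y [Z [W x]]]]]]

6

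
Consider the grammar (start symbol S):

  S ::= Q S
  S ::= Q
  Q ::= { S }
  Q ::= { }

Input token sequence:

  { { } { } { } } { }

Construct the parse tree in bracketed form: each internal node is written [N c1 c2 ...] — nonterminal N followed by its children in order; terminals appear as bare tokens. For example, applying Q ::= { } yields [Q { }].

S
Q S
{ S } S
{ Q S } S
{ { } S } S
{ { } Q S } S
{ { } { } S } S
{ { } { } Q } S
{ { } { } { } } S
{ { } { } { } } Q
{ { } { } { } } { }

[S [Q { [S [Q { }] [S [Q { }] [S [Q { }]]]] }] [S [Q { }]]]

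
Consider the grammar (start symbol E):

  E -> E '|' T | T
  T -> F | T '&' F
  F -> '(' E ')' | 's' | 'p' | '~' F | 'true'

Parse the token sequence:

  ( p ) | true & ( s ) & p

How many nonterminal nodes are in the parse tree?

[E [E [T [F ( [E [T [F p]]] )]]] | [T [T [T [F true]] & [F ( [E [T [F s]]] )]] & [F p]]]

16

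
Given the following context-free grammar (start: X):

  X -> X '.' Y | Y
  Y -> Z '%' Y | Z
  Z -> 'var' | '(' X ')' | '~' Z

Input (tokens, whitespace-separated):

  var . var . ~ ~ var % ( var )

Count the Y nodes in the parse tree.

5

[X [X [X [Y [Z var]]] . [Y [Z var]]] . [Y [Z ~ [Z ~ [Z var]]] % [Y [Z ( [X [Y [Z var]]] )]]]]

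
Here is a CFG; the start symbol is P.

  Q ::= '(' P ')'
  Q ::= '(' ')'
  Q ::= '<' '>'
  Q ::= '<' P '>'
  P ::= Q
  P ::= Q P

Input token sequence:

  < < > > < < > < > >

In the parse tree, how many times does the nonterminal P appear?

5

[P [Q < [P [Q < >]] >] [P [Q < [P [Q < >] [P [Q < >]]] >]]]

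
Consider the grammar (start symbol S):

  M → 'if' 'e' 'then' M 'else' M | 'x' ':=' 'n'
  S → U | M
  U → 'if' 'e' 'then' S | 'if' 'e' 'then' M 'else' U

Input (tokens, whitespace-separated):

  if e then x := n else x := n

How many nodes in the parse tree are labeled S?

1

[S [M if e then [M x := n] else [M x := n]]]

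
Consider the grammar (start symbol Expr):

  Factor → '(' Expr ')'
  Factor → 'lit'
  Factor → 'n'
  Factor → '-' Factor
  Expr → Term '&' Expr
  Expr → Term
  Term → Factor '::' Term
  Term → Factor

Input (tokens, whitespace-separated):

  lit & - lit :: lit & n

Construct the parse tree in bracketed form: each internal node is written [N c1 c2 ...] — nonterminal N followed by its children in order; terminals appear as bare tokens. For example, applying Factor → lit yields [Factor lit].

[Expr [Term [Factor lit]] & [Expr [Term [Factor - [Factor lit]] :: [Term [Factor lit]]] & [Expr [Term [Factor n]]]]]

Expr
Term & Expr
Factor & Expr
lit & Expr
lit & Term & Expr
lit & Factor :: Term & Expr
lit & - Factor :: Term & Expr
lit & - lit :: Term & Expr
lit & - lit :: Factor & Expr
lit & - lit :: lit & Expr
lit & - lit :: lit & Term
lit & - lit :: lit & Factor
lit & - lit :: lit & n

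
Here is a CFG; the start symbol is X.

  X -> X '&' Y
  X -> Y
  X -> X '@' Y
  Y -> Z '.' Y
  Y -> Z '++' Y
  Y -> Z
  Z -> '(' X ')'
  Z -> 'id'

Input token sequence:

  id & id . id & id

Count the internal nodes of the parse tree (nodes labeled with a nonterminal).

[X [X [X [Y [Z id]]] & [Y [Z id] . [Y [Z id]]]] & [Y [Z id]]]

11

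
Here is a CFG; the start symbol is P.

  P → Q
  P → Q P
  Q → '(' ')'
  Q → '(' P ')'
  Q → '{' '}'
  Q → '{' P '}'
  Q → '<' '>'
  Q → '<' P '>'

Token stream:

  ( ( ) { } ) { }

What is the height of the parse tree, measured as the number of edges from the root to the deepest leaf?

[P [Q ( [P [Q ( )] [P [Q { }]]] )] [P [Q { }]]]

5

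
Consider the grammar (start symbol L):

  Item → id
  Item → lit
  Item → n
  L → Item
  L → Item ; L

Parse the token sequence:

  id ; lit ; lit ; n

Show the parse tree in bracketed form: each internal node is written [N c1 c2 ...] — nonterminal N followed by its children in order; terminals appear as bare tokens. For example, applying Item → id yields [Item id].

[L [Item id] ; [L [Item lit] ; [L [Item lit] ; [L [Item n]]]]]

L
Item ; L
id ; L
id ; Item ; L
id ; lit ; L
id ; lit ; Item ; L
id ; lit ; lit ; L
id ; lit ; lit ; Item
id ; lit ; lit ; n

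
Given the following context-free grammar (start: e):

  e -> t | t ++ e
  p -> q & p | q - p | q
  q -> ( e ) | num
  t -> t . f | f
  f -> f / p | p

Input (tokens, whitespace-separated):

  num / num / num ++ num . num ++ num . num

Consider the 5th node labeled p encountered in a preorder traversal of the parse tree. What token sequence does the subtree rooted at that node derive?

num

[e [t [f [f [f [p [q num]]] / [p [q num]]] / [p [q num]]]] ++ [e [t [t [f [p [q num]]]] . [f [p [q num]]]] ++ [e [t [t [f [p [q num]]]] . [f [p [q num]]]]]]]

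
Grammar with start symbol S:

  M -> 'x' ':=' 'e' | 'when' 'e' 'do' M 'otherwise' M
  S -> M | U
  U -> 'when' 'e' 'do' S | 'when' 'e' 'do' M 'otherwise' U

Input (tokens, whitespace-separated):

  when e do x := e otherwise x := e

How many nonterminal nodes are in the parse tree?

4

[S [M when e do [M x := e] otherwise [M x := e]]]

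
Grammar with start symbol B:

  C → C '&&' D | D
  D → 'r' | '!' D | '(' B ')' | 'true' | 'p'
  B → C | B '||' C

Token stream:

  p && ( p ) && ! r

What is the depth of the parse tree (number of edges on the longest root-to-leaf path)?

[B [C [C [C [D p]] && [D ( [B [C [D p]]] )]] && [D ! [D r]]]]

7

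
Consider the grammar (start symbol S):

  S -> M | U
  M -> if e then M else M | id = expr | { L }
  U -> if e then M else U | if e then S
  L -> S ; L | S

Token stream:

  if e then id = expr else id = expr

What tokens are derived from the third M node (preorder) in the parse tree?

[S [M if e then [M id = expr] else [M id = expr]]]

id = expr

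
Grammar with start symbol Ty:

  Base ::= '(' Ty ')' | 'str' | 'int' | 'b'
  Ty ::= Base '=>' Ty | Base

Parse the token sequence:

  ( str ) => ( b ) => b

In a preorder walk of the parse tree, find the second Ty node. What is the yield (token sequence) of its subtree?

str

[Ty [Base ( [Ty [Base str]] )] => [Ty [Base ( [Ty [Base b]] )] => [Ty [Base b]]]]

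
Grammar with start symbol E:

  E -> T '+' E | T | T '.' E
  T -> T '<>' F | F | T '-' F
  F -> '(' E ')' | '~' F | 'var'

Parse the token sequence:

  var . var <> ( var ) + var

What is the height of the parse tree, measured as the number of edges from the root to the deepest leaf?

[E [T [F var]] . [E [T [T [F var]] <> [F ( [E [T [F var]]] )]] + [E [T [F var]]]]]

7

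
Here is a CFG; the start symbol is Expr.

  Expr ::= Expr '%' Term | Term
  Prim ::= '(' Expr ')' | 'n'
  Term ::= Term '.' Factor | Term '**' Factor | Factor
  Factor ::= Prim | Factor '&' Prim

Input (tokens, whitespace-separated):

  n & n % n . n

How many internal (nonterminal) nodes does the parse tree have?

[Expr [Expr [Term [Factor [Factor [Prim n]] & [Prim n]]]] % [Term [Term [Factor [Prim n]]] . [Factor [Prim n]]]]

13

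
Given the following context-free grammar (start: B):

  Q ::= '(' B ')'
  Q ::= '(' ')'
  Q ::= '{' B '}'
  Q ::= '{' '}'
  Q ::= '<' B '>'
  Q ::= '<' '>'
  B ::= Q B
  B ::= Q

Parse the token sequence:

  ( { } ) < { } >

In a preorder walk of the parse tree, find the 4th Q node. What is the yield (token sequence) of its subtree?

[B [Q ( [B [Q { }]] )] [B [Q < [B [Q { }]] >]]]

{ }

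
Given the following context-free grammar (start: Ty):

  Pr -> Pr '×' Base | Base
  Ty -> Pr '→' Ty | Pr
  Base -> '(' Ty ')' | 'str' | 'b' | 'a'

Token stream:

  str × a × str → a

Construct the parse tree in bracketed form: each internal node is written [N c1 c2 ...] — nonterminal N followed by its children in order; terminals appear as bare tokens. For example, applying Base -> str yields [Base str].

[Ty [Pr [Pr [Pr [Base str]] × [Base a]] × [Base str]] → [Ty [Pr [Base a]]]]

Ty
Pr → Ty
Pr × Base → Ty
Pr × Base × Base → Ty
Base × Base × Base → Ty
str × Base × Base → Ty
str × a × Base → Ty
str × a × str → Ty
str × a × str → Pr
str × a × str → Base
str × a × str → a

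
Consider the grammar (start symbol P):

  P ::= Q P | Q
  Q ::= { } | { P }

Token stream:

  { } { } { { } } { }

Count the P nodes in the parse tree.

[P [Q { }] [P [Q { }] [P [Q { [P [Q { }]] }] [P [Q { }]]]]]

5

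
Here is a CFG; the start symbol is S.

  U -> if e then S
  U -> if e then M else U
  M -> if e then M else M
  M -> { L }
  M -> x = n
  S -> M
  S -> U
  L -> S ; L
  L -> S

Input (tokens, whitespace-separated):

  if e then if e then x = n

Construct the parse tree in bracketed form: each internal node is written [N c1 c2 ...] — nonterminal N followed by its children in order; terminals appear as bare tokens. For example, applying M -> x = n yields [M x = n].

S
U
if e then S
if e then U
if e then if e then S
if e then if e then M
if e then if e then x = n

[S [U if e then [S [U if e then [S [M x = n]]]]]]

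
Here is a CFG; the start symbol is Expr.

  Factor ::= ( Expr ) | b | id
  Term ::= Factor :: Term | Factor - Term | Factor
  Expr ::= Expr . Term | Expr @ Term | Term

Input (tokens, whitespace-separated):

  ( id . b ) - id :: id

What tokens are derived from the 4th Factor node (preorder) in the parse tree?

[Expr [Term [Factor ( [Expr [Expr [Term [Factor id]]] . [Term [Factor b]]] )] - [Term [Factor id] :: [Term [Factor id]]]]]

id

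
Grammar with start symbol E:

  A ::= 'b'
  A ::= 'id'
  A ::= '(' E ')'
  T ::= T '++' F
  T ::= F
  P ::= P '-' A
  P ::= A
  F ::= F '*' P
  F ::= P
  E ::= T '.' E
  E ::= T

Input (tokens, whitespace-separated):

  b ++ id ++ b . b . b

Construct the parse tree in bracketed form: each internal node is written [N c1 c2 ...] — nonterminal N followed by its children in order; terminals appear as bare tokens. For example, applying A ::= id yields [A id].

E
T . E
T ++ F . E
T ++ F ++ F . E
F ++ F ++ F . E
P ++ F ++ F . E
A ++ F ++ F . E
b ++ F ++ F . E
b ++ P ++ F . E
b ++ A ++ F . E
b ++ id ++ F . E
b ++ id ++ P . E
b ++ id ++ A . E
b ++ id ++ b . E
b ++ id ++ b . T . E
b ++ id ++ b . F . E
b ++ id ++ b . P . E
b ++ id ++ b . A . E
b ++ id ++ b . b . E
b ++ id ++ b . b . T
b ++ id ++ b . b . F
b ++ id ++ b . b . P
b ++ id ++ b . b . A
b ++ id ++ b . b . b

[E [T [T [T [F [P [A b]]]] ++ [F [P [A id]]]] ++ [F [P [A b]]]] . [E [T [F [P [A b]]]] . [E [T [F [P [A b]]]]]]]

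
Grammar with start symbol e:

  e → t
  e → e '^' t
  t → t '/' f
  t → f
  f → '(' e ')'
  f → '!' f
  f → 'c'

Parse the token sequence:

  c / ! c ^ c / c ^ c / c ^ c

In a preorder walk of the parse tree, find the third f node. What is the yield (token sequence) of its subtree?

[e [e [e [e [t [t [f c]] / [f ! [f c]]]] ^ [t [t [f c]] / [f c]]] ^ [t [t [f c]] / [f c]]] ^ [t [f c]]]

c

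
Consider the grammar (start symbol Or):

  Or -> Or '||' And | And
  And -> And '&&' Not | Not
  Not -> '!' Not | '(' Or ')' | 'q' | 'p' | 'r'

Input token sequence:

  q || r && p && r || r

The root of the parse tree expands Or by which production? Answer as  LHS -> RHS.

Or -> Or '||' And

[Or [Or [Or [And [Not q]]] || [And [And [And [Not r]] && [Not p]] && [Not r]]] || [And [Not r]]]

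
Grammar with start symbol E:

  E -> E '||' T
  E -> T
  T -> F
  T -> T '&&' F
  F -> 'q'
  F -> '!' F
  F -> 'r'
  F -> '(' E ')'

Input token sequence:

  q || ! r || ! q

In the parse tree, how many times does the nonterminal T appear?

[E [E [E [T [F q]]] || [T [F ! [F r]]]] || [T [F ! [F q]]]]

3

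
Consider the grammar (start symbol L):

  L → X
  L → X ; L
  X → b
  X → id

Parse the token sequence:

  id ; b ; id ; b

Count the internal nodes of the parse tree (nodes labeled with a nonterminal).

8

[L [X id] ; [L [X b] ; [L [X id] ; [L [X b]]]]]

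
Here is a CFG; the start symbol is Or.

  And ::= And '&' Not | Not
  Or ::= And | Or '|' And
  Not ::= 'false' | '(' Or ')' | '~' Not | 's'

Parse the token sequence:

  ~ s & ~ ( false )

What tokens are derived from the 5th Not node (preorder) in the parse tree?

[Or [And [And [Not ~ [Not s]]] & [Not ~ [Not ( [Or [And [Not false]]] )]]]]

false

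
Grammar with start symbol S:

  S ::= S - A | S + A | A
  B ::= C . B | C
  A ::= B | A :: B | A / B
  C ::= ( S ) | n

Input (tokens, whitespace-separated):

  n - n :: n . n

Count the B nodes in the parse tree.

[S [S [A [B [C n]]]] - [A [A [B [C n]]] :: [B [C n] . [B [C n]]]]]

4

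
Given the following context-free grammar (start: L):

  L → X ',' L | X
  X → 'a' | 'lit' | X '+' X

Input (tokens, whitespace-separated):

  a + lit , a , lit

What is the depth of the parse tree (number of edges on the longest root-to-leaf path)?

[L [X [X a] + [X lit]] , [L [X a] , [L [X lit]]]]

4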